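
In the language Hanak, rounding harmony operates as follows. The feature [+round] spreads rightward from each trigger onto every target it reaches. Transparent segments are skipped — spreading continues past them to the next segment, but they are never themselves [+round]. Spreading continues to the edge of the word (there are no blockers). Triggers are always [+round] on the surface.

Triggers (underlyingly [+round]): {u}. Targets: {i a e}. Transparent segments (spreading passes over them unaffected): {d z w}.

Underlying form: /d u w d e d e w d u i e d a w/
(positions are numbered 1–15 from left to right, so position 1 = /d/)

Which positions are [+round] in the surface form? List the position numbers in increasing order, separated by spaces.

2 5 7 10 11 12 14

From /u/ at 2 rightward: 3 /w/ transparent; 4 /d/ transparent; 5 /e/ → [+round]; 6 /d/ transparent; 7 /e/ → [+round]; 8 /w/ transparent; 9 /d/ transparent; 10 /u/ is itself a trigger — this domain ends here.
From /u/ at 10 rightward: 11 /i/ → [+round]; 12 /e/ → [+round]; 13 /d/ transparent; 14 /a/ → [+round]; 15 /w/ transparent; word edge.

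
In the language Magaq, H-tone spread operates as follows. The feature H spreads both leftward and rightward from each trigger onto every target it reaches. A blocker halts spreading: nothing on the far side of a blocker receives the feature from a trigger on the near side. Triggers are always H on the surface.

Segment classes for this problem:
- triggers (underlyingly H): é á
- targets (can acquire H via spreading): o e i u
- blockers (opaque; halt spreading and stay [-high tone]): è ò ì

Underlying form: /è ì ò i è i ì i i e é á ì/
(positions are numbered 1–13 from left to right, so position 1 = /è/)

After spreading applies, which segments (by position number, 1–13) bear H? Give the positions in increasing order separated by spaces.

8 9 10 11 12

From /é/ at 11 rightward: 12 /á/ is itself a trigger — this domain ends here.
From /é/ at 11 leftward: 10 /e/ → H; 9 /i/ → H; 8 /i/ → H; 7 /ì/ blocks.
From /á/ at 12 rightward: 13 /ì/ blocks.
From /á/ at 12 leftward: 11 /é/ is itself a trigger — this domain ends here.
Targets with no active source: positions 4 6 stay [-high tone].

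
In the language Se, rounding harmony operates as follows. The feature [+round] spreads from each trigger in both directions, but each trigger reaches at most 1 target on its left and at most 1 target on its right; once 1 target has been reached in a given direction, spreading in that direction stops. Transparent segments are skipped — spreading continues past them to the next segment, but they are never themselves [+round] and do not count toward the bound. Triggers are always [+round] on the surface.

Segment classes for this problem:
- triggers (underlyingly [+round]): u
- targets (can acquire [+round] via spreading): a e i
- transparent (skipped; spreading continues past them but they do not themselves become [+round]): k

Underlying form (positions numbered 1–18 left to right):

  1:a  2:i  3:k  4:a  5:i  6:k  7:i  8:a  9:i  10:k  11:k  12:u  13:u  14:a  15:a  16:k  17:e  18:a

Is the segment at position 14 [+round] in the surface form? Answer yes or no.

yes

From /u/ at 12 rightward: 13 /u/ is itself a trigger — this domain ends here.
From /u/ at 12 leftward: 11 /k/ transparent; 10 /k/ transparent; 9 /i/ → [+round]; bound reached.
From /u/ at 13 rightward: 14 /a/ → [+round]; bound reached.
From /u/ at 13 leftward: 12 /u/ is itself a trigger — this domain ends here.
Targets with no active source: positions 1 2 4 5 7 8 15 17 18 stay [-round].
[+round] positions on the surface: 9 12 13 14.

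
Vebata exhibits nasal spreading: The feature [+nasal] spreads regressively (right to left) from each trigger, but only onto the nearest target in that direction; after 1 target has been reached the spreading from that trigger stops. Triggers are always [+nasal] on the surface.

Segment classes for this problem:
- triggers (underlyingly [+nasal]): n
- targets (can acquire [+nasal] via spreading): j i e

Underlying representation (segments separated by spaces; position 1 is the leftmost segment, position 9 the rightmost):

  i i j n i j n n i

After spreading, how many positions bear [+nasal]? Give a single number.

5

From /n/ at 4 leftward: 3 /j/ → [+nasal]; bound reached.
From /n/ at 7 leftward: 6 /j/ → [+nasal]; bound reached.
From /n/ at 8 leftward: 7 /n/ is itself a trigger — this domain ends here.
Targets with no active source: positions 1 2 5 9 stay [-nasal].
[+nasal] positions on the surface: 3 4 6 7 8.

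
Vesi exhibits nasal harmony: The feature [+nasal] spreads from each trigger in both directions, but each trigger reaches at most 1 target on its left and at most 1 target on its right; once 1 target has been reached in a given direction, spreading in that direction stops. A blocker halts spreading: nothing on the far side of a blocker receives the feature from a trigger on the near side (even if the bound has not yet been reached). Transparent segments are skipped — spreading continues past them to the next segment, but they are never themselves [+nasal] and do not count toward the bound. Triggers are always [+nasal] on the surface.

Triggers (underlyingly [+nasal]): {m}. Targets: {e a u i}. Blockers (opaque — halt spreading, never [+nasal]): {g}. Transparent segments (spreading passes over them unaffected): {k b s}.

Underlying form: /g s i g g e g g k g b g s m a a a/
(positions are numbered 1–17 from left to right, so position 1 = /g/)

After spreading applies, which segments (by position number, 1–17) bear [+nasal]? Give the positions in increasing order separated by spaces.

From /m/ at 14 rightward: 15 /a/ → [+nasal]; bound reached.
From /m/ at 14 leftward: 13 /s/ transparent; 12 /g/ blocks.
Targets with no active source: positions 3 6 16 17 stay [-nasal].

14 15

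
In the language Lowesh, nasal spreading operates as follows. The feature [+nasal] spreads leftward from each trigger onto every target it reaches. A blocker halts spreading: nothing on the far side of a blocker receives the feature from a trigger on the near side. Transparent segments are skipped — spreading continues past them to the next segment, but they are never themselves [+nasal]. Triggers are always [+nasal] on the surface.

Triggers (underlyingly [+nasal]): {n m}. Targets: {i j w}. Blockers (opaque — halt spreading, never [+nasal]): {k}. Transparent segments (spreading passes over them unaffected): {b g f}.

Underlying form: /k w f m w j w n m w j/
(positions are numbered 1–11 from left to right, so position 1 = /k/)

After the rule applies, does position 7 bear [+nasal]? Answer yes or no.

yes

From /m/ at 4 leftward: 3 /f/ transparent; 2 /w/ → [+nasal]; 1 /k/ blocks.
From /n/ at 8 leftward: 7 /w/ → [+nasal]; 6 /j/ → [+nasal]; 5 /w/ → [+nasal]; 4 /m/ is itself a trigger — this domain ends here.
From /m/ at 9 leftward: 8 /n/ is itself a trigger — this domain ends here.
Targets with no active source: positions 10 11 stay [-nasal].
[+nasal] positions on the surface: 2 4 5 6 7 8 9.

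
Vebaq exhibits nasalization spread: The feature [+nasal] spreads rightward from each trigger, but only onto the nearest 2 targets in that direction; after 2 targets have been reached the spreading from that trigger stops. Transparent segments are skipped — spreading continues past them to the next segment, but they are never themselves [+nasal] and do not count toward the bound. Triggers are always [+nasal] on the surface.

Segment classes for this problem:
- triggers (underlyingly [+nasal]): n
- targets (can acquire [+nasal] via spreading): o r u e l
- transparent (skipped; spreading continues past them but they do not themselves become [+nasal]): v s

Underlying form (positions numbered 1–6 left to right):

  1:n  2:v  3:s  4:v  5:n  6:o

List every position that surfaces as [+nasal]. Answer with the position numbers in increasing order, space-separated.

1 5 6

From /n/ at 1 rightward: 2 /v/ transparent; 3 /s/ transparent; 4 /v/ transparent; 5 /n/ is itself a trigger — this domain ends here.
From /n/ at 5 rightward: 6 /o/ → [+nasal]; word edge.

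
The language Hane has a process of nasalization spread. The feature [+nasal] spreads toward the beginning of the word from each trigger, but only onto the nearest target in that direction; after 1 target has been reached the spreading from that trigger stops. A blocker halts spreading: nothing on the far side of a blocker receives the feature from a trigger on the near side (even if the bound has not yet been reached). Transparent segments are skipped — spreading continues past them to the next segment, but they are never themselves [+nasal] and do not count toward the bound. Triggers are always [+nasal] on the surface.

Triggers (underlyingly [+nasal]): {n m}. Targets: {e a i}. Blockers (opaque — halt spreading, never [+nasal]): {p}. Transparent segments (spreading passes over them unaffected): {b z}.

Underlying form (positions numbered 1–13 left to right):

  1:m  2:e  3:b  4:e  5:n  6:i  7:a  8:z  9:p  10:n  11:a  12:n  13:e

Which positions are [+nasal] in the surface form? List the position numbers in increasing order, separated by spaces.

From /m/ at 1 leftward: word edge.
From /n/ at 5 leftward: 4 /e/ → [+nasal]; bound reached.
From /n/ at 10 leftward: 9 /p/ blocks.
From /n/ at 12 leftward: 11 /a/ → [+nasal]; bound reached.
Targets with no active source: positions 2 6 7 13 stay [-nasal].

1 4 5 10 11 12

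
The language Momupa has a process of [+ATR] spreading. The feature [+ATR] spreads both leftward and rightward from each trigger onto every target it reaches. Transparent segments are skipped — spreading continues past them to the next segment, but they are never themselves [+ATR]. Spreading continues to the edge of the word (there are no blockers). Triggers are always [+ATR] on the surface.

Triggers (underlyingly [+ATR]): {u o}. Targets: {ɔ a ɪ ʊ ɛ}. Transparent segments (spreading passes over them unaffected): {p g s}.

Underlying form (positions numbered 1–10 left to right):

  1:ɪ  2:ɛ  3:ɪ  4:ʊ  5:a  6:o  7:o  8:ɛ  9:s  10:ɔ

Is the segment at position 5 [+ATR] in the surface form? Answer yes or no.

yes

From /o/ at 6 rightward: 7 /o/ is itself a trigger — this domain ends here.
From /o/ at 6 leftward: 5 /a/ → [+ATR]; 4 /ʊ/ → [+ATR]; 3 /ɪ/ → [+ATR]; 2 /ɛ/ → [+ATR]; 1 /ɪ/ → [+ATR]; word edge.
From /o/ at 7 rightward: 8 /ɛ/ → [+ATR]; 9 /s/ transparent; 10 /ɔ/ → [+ATR]; word edge.
From /o/ at 7 leftward: 6 /o/ is itself a trigger — this domain ends here.
[+ATR] positions on the surface: 1 2 3 4 5 6 7 8 10.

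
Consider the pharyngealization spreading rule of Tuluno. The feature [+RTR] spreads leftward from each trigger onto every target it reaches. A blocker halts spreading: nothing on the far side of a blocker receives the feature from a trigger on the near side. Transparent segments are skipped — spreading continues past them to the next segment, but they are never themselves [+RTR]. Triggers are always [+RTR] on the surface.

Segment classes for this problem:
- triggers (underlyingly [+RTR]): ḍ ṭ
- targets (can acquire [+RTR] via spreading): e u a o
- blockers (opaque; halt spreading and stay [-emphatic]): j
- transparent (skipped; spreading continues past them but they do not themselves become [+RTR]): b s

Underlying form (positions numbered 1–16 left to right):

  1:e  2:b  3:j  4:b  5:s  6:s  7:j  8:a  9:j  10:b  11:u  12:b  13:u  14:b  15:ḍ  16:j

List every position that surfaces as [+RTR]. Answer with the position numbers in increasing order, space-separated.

From /ḍ/ at 15 leftward: 14 /b/ transparent; 13 /u/ → [+RTR]; 12 /b/ transparent; 11 /u/ → [+RTR]; 10 /b/ transparent; 9 /j/ blocks.
Targets with no active source: positions 1 8 stay [-emphatic].

11 13 15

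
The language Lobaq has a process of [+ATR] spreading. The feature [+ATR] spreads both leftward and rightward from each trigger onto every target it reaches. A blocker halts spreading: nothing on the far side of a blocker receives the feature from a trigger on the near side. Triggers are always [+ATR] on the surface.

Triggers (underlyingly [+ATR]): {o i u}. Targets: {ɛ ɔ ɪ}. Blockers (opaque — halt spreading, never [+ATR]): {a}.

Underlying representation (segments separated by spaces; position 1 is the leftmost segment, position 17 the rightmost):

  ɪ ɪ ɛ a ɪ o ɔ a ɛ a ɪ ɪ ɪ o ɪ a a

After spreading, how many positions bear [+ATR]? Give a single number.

8

From /o/ at 6 rightward: 7 /ɔ/ → [+ATR]; 8 /a/ blocks.
From /o/ at 6 leftward: 5 /ɪ/ → [+ATR]; 4 /a/ blocks.
From /o/ at 14 rightward: 15 /ɪ/ → [+ATR]; 16 /a/ blocks.
From /o/ at 14 leftward: 13 /ɪ/ → [+ATR]; 12 /ɪ/ → [+ATR]; 11 /ɪ/ → [+ATR]; 10 /a/ blocks.
Targets with no active source: positions 1 2 3 9 stay [-ATR].
[+ATR] positions on the surface: 5 6 7 11 12 13 14 15.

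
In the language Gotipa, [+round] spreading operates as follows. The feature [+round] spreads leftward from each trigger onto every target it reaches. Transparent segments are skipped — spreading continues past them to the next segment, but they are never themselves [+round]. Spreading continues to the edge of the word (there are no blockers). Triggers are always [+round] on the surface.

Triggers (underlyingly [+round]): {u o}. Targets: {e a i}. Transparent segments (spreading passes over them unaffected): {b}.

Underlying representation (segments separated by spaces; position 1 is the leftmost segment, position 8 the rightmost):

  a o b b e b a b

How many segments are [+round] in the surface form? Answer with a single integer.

2

From /o/ at 2 leftward: 1 /a/ → [+round]; word edge.
Targets with no active source: positions 5 7 stay [-round].
[+round] positions on the surface: 1 2.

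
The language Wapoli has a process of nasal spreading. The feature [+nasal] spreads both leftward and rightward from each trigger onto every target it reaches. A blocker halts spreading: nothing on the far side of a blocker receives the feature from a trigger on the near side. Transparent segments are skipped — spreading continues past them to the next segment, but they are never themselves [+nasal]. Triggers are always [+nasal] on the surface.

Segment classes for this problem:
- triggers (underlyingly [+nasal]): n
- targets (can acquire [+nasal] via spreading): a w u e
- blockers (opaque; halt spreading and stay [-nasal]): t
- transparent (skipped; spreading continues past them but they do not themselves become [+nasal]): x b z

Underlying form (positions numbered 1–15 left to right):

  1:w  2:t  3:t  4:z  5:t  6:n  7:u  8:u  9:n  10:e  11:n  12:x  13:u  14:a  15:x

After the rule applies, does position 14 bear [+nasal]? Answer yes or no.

From /n/ at 6 rightward: 7 /u/ → [+nasal]; 8 /u/ → [+nasal]; 9 /n/ is itself a trigger — this domain ends here.
From /n/ at 6 leftward: 5 /t/ blocks.
From /n/ at 9 rightward: 10 /e/ → [+nasal]; 11 /n/ is itself a trigger — this domain ends here.
From /n/ at 9 leftward: 8 /u/ → [+nasal]; 7 /u/ → [+nasal]; 6 /n/ is itself a trigger — this domain ends here.
From /n/ at 11 rightward: 12 /x/ transparent; 13 /u/ → [+nasal]; 14 /a/ → [+nasal]; 15 /x/ transparent; word edge.
From /n/ at 11 leftward: 10 /e/ → [+nasal]; 9 /n/ is itself a trigger — this domain ends here.
Target with no active source: position 1 stays [-nasal].
[+nasal] positions on the surface: 6 7 8 9 10 11 13 14.

yes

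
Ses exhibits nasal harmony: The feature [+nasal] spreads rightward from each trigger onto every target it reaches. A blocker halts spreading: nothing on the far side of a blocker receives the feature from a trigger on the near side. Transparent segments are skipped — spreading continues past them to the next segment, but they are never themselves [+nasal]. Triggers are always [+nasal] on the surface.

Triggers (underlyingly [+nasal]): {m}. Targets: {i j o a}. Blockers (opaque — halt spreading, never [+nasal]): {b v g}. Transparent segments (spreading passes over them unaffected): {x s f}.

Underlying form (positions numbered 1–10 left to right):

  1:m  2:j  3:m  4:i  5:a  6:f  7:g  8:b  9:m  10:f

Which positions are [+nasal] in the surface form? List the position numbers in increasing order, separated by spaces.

1 2 3 4 5 9

From /m/ at 1 rightward: 2 /j/ → [+nasal]; 3 /m/ is itself a trigger — this domain ends here.
From /m/ at 3 rightward: 4 /i/ → [+nasal]; 5 /a/ → [+nasal]; 6 /f/ transparent; 7 /g/ blocks.
From /m/ at 9 rightward: 10 /f/ transparent; word edge.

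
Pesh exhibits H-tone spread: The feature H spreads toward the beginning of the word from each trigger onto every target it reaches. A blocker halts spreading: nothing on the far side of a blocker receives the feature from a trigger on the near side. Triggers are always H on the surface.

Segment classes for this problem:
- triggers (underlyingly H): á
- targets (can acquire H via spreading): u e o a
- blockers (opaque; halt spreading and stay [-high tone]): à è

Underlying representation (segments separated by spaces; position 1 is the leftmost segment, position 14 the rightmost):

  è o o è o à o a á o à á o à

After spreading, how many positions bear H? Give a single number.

From /á/ at 9 leftward: 8 /a/ → H; 7 /o/ → H; 6 /à/ blocks.
From /á/ at 12 leftward: 11 /à/ blocks.
Targets with no active source: positions 2 3 5 10 13 stay [-high tone].
H positions on the surface: 7 8 9 12.

4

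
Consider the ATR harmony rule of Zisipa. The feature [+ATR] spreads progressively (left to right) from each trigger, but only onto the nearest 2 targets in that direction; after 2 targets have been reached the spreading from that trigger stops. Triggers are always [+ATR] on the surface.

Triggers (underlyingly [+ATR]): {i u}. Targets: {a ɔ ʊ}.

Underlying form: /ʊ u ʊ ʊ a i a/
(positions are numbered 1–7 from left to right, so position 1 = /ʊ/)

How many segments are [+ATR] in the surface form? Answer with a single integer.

From /u/ at 2 rightward: 3 /ʊ/ → [+ATR]; 4 /ʊ/ → [+ATR]; bound reached.
From /i/ at 6 rightward: 7 /a/ → [+ATR]; word edge.
Targets with no active source: positions 1 5 stay [-ATR].
[+ATR] positions on the surface: 2 3 4 6 7.

5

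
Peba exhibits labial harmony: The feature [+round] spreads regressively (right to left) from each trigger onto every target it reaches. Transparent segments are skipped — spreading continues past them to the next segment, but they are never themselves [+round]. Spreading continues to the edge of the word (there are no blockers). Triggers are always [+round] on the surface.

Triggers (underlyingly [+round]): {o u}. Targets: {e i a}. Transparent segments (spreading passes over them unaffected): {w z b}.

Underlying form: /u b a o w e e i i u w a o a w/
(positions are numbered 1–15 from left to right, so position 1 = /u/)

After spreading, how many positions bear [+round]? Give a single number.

10

From /u/ at 1 leftward: word edge.
From /o/ at 4 leftward: 3 /a/ → [+round]; 2 /b/ transparent; 1 /u/ is itself a trigger — this domain ends here.
From /u/ at 10 leftward: 9 /i/ → [+round]; 8 /i/ → [+round]; 7 /e/ → [+round]; 6 /e/ → [+round]; 5 /w/ transparent; 4 /o/ is itself a trigger — this domain ends here.
From /o/ at 13 leftward: 12 /a/ → [+round]; 11 /w/ transparent; 10 /u/ is itself a trigger — this domain ends here.
Target with no active source: position 14 stays [-round].
[+round] positions on the surface: 1 3 4 6 7 8 9 10 12 13.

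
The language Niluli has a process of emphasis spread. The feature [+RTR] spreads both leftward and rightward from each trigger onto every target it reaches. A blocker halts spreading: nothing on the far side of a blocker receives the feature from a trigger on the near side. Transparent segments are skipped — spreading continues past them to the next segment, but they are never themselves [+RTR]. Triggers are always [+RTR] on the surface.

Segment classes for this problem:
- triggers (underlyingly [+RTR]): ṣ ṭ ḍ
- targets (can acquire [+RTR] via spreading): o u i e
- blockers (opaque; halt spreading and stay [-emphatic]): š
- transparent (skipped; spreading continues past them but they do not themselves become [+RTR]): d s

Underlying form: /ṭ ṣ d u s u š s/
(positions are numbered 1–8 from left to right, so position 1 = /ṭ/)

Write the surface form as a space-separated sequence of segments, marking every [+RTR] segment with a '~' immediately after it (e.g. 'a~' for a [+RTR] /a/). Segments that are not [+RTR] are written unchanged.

ṭ~ ṣ~ d u~ s u~ š s

From /ṭ/ at 1 rightward: 2 /ṣ/ is itself a trigger — this domain ends here.
From /ṭ/ at 1 leftward: word edge.
From /ṣ/ at 2 rightward: 3 /d/ transparent; 4 /u/ → [+RTR]; 5 /s/ transparent; 6 /u/ → [+RTR]; 7 /š/ blocks.
From /ṣ/ at 2 leftward: 1 /ṭ/ is itself a trigger — this domain ends here.
[+RTR] positions on the surface: 1 2 4 6.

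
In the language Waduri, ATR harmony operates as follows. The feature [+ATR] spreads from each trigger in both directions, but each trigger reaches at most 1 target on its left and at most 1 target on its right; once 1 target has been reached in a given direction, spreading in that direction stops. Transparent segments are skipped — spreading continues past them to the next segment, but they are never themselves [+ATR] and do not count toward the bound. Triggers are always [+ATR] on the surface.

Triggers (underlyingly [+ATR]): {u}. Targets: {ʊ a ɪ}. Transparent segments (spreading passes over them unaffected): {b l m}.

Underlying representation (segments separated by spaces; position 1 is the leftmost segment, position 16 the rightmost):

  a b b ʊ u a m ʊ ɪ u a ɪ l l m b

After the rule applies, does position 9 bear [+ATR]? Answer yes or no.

yes

From /u/ at 5 rightward: 6 /a/ → [+ATR]; bound reached.
From /u/ at 5 leftward: 4 /ʊ/ → [+ATR]; bound reached.
From /u/ at 10 rightward: 11 /a/ → [+ATR]; bound reached.
From /u/ at 10 leftward: 9 /ɪ/ → [+ATR]; bound reached.
Targets with no active source: positions 1 8 12 stay [-ATR].
[+ATR] positions on the surface: 4 5 6 9 10 11.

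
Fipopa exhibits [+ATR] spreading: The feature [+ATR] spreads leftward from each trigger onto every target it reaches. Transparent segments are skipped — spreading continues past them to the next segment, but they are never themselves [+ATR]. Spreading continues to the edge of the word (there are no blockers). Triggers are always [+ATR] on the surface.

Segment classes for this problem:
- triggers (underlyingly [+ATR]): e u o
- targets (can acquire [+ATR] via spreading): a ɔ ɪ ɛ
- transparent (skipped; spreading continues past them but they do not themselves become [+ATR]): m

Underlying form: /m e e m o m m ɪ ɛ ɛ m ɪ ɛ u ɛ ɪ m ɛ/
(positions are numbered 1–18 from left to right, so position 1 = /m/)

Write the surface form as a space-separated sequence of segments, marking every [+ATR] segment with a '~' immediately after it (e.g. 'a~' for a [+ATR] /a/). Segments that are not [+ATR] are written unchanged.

m e~ e~ m o~ m m ɪ~ ɛ~ ɛ~ m ɪ~ ɛ~ u~ ɛ ɪ m ɛ

From /e/ at 2 leftward: 1 /m/ transparent; word edge.
From /e/ at 3 leftward: 2 /e/ is itself a trigger — this domain ends here.
From /o/ at 5 leftward: 4 /m/ transparent; 3 /e/ is itself a trigger — this domain ends here.
From /u/ at 14 leftward: 13 /ɛ/ → [+ATR]; 12 /ɪ/ → [+ATR]; 11 /m/ transparent; 10 /ɛ/ → [+ATR]; 9 /ɛ/ → [+ATR]; 8 /ɪ/ → [+ATR]; 7 /m/ transparent; 6 /m/ transparent; 5 /o/ is itself a trigger — this domain ends here.
Targets with no active source: positions 15 16 18 stay [-ATR].
[+ATR] positions on the surface: 2 3 5 8 9 10 12 13 14.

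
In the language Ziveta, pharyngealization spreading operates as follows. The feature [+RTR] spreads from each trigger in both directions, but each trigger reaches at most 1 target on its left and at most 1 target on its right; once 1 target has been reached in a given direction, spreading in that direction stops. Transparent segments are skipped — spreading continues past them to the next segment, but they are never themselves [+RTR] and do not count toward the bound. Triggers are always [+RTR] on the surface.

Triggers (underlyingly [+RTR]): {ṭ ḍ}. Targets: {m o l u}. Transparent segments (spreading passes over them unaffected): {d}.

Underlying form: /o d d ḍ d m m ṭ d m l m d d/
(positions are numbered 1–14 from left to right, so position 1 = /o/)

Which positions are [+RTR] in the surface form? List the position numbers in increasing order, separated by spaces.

From /ḍ/ at 4 rightward: 5 /d/ transparent; 6 /m/ → [+RTR]; bound reached.
From /ḍ/ at 4 leftward: 3 /d/ transparent; 2 /d/ transparent; 1 /o/ → [+RTR]; bound reached.
From /ṭ/ at 8 rightward: 9 /d/ transparent; 10 /m/ → [+RTR]; bound reached.
From /ṭ/ at 8 leftward: 7 /m/ → [+RTR]; bound reached.
Targets with no active source: positions 11 12 stay [-emphatic].

1 4 6 7 8 10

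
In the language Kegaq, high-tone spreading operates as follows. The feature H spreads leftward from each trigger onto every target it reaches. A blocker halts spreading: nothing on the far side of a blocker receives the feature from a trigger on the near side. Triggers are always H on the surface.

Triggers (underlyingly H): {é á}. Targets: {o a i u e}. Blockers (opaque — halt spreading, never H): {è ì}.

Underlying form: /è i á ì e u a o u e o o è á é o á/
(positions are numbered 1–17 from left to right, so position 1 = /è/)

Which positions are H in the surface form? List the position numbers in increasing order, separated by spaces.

2 3 14 15 16 17

From /á/ at 3 leftward: 2 /i/ → H; 1 /è/ blocks.
From /á/ at 14 leftward: 13 /è/ blocks.
From /é/ at 15 leftward: 14 /á/ is itself a trigger — this domain ends here.
From /á/ at 17 leftward: 16 /o/ → H; 15 /é/ is itself a trigger — this domain ends here.
Targets with no active source: positions 5 6 7 8 9 10 11 12 stay [-high tone].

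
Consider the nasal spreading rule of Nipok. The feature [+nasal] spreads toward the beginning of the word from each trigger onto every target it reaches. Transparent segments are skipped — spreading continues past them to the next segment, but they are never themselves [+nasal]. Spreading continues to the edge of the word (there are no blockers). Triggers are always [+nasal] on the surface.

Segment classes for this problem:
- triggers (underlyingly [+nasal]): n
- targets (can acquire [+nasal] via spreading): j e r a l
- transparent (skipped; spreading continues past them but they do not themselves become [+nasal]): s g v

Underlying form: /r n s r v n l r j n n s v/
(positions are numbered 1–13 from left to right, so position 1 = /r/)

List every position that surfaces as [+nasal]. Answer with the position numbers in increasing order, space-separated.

1 2 4 6 7 8 9 10 11

From /n/ at 2 leftward: 1 /r/ → [+nasal]; word edge.
From /n/ at 6 leftward: 5 /v/ transparent; 4 /r/ → [+nasal]; 3 /s/ transparent; 2 /n/ is itself a trigger — this domain ends here.
From /n/ at 10 leftward: 9 /j/ → [+nasal]; 8 /r/ → [+nasal]; 7 /l/ → [+nasal]; 6 /n/ is itself a trigger — this domain ends here.
From /n/ at 11 leftward: 10 /n/ is itself a trigger — this domain ends here.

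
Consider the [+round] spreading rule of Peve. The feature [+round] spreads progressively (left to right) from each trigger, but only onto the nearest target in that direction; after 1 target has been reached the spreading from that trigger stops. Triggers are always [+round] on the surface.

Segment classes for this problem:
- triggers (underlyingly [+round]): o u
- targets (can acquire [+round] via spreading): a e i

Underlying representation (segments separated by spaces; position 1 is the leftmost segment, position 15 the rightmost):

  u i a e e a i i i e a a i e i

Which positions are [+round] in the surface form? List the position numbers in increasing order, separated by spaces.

1 2

From /u/ at 1 rightward: 2 /i/ → [+round]; bound reached.
Targets with no active source: positions 3 4 5 6 7 8 9 10 11 12 13 14 15 stay [-round].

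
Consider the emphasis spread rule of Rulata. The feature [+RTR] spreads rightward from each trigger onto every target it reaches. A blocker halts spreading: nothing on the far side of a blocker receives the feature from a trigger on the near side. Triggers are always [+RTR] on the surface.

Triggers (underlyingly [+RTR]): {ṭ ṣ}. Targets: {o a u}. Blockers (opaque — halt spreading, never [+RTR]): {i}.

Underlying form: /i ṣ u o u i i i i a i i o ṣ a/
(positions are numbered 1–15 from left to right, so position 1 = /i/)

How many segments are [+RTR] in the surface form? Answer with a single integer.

From /ṣ/ at 2 rightward: 3 /u/ → [+RTR]; 4 /o/ → [+RTR]; 5 /u/ → [+RTR]; 6 /i/ blocks.
From /ṣ/ at 14 rightward: 15 /a/ → [+RTR]; word edge.
Targets with no active source: positions 10 13 stay [-emphatic].
[+RTR] positions on the surface: 2 3 4 5 14 15.

6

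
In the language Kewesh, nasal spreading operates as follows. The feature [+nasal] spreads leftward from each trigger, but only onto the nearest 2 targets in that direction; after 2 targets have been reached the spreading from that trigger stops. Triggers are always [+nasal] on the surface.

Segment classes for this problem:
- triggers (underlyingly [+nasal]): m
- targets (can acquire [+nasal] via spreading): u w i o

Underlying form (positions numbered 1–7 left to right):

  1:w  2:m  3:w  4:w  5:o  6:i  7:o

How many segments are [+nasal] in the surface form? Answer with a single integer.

2

From /m/ at 2 leftward: 1 /w/ → [+nasal]; word edge.
Targets with no active source: positions 3 4 5 6 7 stay [-nasal].
[+nasal] positions on the surface: 1 2.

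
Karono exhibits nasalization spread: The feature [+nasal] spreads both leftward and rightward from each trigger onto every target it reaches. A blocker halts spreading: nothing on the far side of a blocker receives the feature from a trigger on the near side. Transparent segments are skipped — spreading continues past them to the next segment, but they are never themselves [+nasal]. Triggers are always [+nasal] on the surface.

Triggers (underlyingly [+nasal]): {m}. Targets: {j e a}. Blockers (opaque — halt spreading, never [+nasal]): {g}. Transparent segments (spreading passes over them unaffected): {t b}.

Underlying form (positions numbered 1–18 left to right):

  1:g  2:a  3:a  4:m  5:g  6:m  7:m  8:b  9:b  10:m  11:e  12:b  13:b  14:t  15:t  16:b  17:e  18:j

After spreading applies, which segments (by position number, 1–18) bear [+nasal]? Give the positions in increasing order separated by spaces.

2 3 4 6 7 10 11 17 18

From /m/ at 4 rightward: 5 /g/ blocks.
From /m/ at 4 leftward: 3 /a/ → [+nasal]; 2 /a/ → [+nasal]; 1 /g/ blocks.
From /m/ at 6 rightward: 7 /m/ is itself a trigger — this domain ends here.
From /m/ at 6 leftward: 5 /g/ blocks.
From /m/ at 7 rightward: 8 /b/ transparent; 9 /b/ transparent; 10 /m/ is itself a trigger — this domain ends here.
From /m/ at 7 leftward: 6 /m/ is itself a trigger — this domain ends here.
From /m/ at 10 rightward: 11 /e/ → [+nasal]; 12 /b/ transparent; 13 /b/ transparent; 14 /t/ transparent; 15 /t/ transparent; 16 /b/ transparent; 17 /e/ → [+nasal]; 18 /j/ → [+nasal]; word edge.
From /m/ at 10 leftward: 9 /b/ transparent; 8 /b/ transparent; 7 /m/ is itself a trigger — this domain ends here.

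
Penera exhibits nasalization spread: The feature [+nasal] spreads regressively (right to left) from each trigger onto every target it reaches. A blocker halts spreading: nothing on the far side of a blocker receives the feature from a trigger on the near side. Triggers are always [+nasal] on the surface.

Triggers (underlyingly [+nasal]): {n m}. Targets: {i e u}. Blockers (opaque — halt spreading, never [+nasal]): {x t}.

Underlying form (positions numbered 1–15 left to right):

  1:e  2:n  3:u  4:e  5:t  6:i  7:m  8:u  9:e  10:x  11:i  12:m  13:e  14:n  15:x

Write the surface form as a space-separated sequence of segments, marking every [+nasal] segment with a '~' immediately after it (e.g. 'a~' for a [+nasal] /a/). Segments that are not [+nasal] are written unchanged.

From /n/ at 2 leftward: 1 /e/ → [+nasal]; word edge.
From /m/ at 7 leftward: 6 /i/ → [+nasal]; 5 /t/ blocks.
From /m/ at 12 leftward: 11 /i/ → [+nasal]; 10 /x/ blocks.
From /n/ at 14 leftward: 13 /e/ → [+nasal]; 12 /m/ is itself a trigger — this domain ends here.
Targets with no active source: positions 3 4 8 9 stay [-nasal].
[+nasal] positions on the surface: 1 2 6 7 11 12 13 14.

e~ n~ u e t i~ m~ u e x i~ m~ e~ n~ x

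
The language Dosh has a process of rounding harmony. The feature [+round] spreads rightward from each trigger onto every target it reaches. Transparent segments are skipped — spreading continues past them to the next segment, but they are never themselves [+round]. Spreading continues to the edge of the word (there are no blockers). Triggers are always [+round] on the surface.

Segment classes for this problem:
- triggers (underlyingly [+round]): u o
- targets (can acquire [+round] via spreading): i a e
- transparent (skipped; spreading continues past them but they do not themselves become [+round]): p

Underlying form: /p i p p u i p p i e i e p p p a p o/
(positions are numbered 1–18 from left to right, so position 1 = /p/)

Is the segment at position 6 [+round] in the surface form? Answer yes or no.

From /u/ at 5 rightward: 6 /i/ → [+round]; 7 /p/ transparent; 8 /p/ transparent; 9 /i/ → [+round]; 10 /e/ → [+round]; 11 /i/ → [+round]; 12 /e/ → [+round]; 13 /p/ transparent; 14 /p/ transparent; 15 /p/ transparent; 16 /a/ → [+round]; 17 /p/ transparent; 18 /o/ is itself a trigger — this domain ends here.
From /o/ at 18 rightward: word edge.
Target with no active source: position 2 stays [-round].
[+round] positions on the surface: 5 6 9 10 11 12 16 18.

yes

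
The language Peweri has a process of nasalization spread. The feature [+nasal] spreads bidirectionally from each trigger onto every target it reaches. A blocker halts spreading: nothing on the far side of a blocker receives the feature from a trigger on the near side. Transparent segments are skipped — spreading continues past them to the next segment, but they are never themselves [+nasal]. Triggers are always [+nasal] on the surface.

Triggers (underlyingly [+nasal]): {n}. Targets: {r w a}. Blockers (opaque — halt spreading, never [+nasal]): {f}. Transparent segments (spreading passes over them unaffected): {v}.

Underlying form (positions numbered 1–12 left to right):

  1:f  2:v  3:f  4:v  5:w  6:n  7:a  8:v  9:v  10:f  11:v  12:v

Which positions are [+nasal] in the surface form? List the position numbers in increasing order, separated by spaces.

From /n/ at 6 rightward: 7 /a/ → [+nasal]; 8 /v/ transparent; 9 /v/ transparent; 10 /f/ blocks.
From /n/ at 6 leftward: 5 /w/ → [+nasal]; 4 /v/ transparent; 3 /f/ blocks.

5 6 7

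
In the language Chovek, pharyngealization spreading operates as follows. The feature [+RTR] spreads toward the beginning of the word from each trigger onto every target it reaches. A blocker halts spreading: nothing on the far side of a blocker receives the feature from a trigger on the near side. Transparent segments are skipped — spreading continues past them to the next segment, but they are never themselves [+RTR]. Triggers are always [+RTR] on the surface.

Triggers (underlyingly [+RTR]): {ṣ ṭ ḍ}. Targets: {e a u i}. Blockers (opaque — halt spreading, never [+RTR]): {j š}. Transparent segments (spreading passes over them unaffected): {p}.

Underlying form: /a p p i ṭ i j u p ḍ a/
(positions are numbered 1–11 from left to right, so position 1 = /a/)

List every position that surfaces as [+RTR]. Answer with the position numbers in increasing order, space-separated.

1 4 5 8 10

From /ṭ/ at 5 leftward: 4 /i/ → [+RTR]; 3 /p/ transparent; 2 /p/ transparent; 1 /a/ → [+RTR]; word edge.
From /ḍ/ at 10 leftward: 9 /p/ transparent; 8 /u/ → [+RTR]; 7 /j/ blocks.
Targets with no active source: positions 6 11 stay [-emphatic].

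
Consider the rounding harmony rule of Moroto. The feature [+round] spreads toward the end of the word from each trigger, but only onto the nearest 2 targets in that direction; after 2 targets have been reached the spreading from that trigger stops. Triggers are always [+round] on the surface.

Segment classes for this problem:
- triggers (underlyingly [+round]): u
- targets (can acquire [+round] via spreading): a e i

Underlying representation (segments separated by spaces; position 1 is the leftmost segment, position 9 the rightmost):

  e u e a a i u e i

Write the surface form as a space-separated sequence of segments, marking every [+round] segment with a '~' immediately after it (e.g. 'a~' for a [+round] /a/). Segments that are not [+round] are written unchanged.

e u~ e~ a~ a i u~ e~ i~

From /u/ at 2 rightward: 3 /e/ → [+round]; 4 /a/ → [+round]; bound reached.
From /u/ at 7 rightward: 8 /e/ → [+round]; 9 /i/ → [+round]; bound reached.
Targets with no active source: positions 1 5 6 stay [-round].
[+round] positions on the surface: 2 3 4 7 8 9.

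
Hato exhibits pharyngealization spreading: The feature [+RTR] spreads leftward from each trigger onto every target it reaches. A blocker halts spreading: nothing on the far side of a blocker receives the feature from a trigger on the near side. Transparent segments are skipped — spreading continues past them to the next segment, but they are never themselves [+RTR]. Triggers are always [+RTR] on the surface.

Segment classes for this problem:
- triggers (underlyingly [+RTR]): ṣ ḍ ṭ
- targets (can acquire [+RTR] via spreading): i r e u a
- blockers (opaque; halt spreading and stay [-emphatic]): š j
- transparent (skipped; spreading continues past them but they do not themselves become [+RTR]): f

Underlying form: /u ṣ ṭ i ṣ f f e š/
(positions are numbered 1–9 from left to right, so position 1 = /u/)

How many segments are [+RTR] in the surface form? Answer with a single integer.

5

From /ṣ/ at 2 leftward: 1 /u/ → [+RTR]; word edge.
From /ṭ/ at 3 leftward: 2 /ṣ/ is itself a trigger — this domain ends here.
From /ṣ/ at 5 leftward: 4 /i/ → [+RTR]; 3 /ṭ/ is itself a trigger — this domain ends here.
Target with no active source: position 8 stays [-emphatic].
[+RTR] positions on the surface: 1 2 3 4 5.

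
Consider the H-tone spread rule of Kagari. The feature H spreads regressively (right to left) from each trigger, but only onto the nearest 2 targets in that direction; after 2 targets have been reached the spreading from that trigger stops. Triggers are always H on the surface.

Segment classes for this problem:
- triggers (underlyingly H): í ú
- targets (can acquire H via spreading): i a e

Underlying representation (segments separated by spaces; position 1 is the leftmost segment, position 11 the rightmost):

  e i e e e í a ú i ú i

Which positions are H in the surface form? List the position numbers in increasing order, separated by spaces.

From /í/ at 6 leftward: 5 /e/ → H; 4 /e/ → H; bound reached.
From /ú/ at 8 leftward: 7 /a/ → H; 6 /í/ is itself a trigger — this domain ends here.
From /ú/ at 10 leftward: 9 /i/ → H; 8 /ú/ is itself a trigger — this domain ends here.
Targets with no active source: positions 1 2 3 11 stay [-high tone].

4 5 6 7 8 9 10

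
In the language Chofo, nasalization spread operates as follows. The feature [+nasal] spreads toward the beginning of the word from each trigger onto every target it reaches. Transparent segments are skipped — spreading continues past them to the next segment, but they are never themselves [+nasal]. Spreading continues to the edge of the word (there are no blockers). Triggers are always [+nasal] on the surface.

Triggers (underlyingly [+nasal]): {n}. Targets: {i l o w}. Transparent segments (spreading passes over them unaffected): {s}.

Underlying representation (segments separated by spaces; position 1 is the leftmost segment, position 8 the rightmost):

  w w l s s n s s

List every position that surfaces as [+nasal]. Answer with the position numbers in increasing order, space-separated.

From /n/ at 6 leftward: 5 /s/ transparent; 4 /s/ transparent; 3 /l/ → [+nasal]; 2 /w/ → [+nasal]; 1 /w/ → [+nasal]; word edge.

1 2 3 6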